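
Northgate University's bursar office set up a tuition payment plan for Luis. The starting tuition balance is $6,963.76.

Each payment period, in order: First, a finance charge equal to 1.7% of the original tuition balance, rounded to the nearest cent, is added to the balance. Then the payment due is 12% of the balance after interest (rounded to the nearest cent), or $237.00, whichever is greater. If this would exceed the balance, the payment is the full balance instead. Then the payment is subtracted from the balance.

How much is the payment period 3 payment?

# | Opening | Interest | Payment | End bal
1 | $6,963.76 | $118.38 | $849.86 | $6,232.28
2 | $6,232.28 | $118.38 | $762.08 | $5,588.58
3 | $5,588.58 | $118.38 | $684.84 | $5,022.12

$684.84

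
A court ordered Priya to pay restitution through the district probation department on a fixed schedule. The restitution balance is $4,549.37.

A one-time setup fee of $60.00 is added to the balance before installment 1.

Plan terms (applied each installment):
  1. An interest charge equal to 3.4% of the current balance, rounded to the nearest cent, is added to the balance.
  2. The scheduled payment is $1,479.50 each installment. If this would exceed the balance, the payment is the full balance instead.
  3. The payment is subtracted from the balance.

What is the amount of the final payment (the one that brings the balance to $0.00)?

$521.73

# | Opening | Interest | Payment | End bal
1 | $4,609.37 | $156.72 | $1,479.50 | $3,286.59
2 | $3,286.59 | $111.74 | $1,479.50 | $1,918.83
3 | $1,918.83 | $65.24 | $1,479.50 | $504.57
4 | $504.57 | $17.16 | $521.73 | $0.00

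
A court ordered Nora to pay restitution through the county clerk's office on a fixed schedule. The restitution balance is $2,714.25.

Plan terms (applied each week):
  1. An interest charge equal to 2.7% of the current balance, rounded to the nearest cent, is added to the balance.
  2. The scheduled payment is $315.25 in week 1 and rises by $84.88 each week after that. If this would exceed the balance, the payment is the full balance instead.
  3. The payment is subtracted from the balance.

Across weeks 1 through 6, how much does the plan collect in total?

$3,005.57

# | Opening | Interest | Payment | End bal
1 | $2,714.25 | $73.28 | $315.25 | $2,472.28
2 | $2,472.28 | $66.75 | $400.13 | $2,138.90
3 | $2,138.90 | $57.75 | $485.01 | $1,711.64
4 | $1,711.64 | $46.21 | $569.89 | $1,187.96
5 | $1,187.96 | $32.07 | $654.77 | $565.26
6 | $565.26 | $15.26 | $580.52 | $0.00
Total paid: $3,005.57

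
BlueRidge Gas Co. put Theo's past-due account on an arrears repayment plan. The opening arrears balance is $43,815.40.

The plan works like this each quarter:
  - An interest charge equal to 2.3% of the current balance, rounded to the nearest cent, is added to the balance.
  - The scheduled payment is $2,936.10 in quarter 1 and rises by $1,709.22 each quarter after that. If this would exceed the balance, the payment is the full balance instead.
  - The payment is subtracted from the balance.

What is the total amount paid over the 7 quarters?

Quarter 1: $43,815.40 +$1,007.75 interest = $44,823.15; pay $2,936.10 → $41,887.05
Quarter 2: $41,887.05 +$963.40 interest = $42,850.45; pay $4,645.32 → $38,205.13
Quarter 3: $38,205.13 +$878.72 interest = $39,083.85; pay $6,354.54 → $32,729.31
Quarter 4: $32,729.31 +$752.77 interest = $33,482.08; pay $8,063.76 → $25,418.32
Quarter 5: $25,418.32 +$584.62 interest = $26,002.94; pay $9,772.98 → $16,229.96
Quarter 6: $16,229.96 +$373.29 interest = $16,603.25; pay $11,482.20 → $5,121.05
Quarter 7: $5,121.05 +$117.78 interest = $5,238.83; pay $5,238.83 → $0.00
Total paid: $48,493.73

$48,493.73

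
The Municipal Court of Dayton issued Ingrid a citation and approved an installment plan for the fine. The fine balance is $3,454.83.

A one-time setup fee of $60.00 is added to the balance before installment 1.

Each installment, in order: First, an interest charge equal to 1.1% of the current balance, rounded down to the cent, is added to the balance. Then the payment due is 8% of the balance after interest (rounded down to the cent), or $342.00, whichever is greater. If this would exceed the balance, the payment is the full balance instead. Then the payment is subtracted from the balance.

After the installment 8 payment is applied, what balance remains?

$992.59

Installment 1: opening $3,514.83; interest $38.66 → $3,553.49; payment $342.00; balance $3,211.49
Installment 2: opening $3,211.49; interest $35.32 → $3,246.81; payment $342.00; balance $2,904.81
Installment 3: opening $2,904.81; interest $31.95 → $2,936.76; payment $342.00; balance $2,594.76
Installment 4: opening $2,594.76; interest $28.54 → $2,623.30; payment $342.00; balance $2,281.30
Installment 5: opening $2,281.30; interest $25.09 → $2,306.39; payment $342.00; balance $1,964.39
Installment 6: opening $1,964.39; interest $21.60 → $1,985.99; payment $342.00; balance $1,643.99
Installment 7: opening $1,643.99; interest $18.08 → $1,662.07; payment $342.00; balance $1,320.07
Installment 8: opening $1,320.07; interest $14.52 → $1,334.59; payment $342.00; balance $992.59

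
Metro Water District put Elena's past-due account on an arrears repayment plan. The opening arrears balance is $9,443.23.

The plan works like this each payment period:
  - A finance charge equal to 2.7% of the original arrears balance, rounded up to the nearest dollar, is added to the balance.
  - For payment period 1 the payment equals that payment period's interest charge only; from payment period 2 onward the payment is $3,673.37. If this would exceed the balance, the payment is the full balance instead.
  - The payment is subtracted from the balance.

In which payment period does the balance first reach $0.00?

Payment period 1: opening $9,443.23; interest $255.00 → $9,698.23; payment $255.00; balance $9,443.23
Payment period 2: opening $9,443.23; interest $255.00 → $9,698.23; payment $3,673.37; balance $6,024.86
Payment period 3: opening $6,024.86; interest $255.00 → $6,279.86; payment $3,673.37; balance $2,606.49
Payment period 4: opening $2,606.49; interest $255.00 → $2,861.49; payment $2,861.49; balance $0.00
Balance reaches $0.00 in payment period 4.

4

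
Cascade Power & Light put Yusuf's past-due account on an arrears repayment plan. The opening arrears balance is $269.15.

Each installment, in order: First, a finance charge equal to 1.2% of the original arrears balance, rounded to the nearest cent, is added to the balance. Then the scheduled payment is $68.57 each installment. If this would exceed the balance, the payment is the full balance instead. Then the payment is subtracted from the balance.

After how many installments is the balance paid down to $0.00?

5

Installment 1: $269.15 +$3.23 interest = $272.38; pay $68.57 → $203.81
Installment 2: $203.81 +$3.23 interest = $207.04; pay $68.57 → $138.47
Installment 3: $138.47 +$3.23 interest = $141.70; pay $68.57 → $73.13
Installment 4: $73.13 +$3.23 interest = $76.36; pay $68.57 → $7.79
Installment 5: $7.79 +$3.23 interest = $11.02; pay $11.02 → $0.00
Balance reaches $0.00 in installment 5.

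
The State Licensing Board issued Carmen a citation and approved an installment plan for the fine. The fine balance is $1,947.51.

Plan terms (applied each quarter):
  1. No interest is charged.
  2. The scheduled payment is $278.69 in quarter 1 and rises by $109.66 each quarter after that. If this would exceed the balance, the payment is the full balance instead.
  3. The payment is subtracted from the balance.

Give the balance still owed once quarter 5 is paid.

$0.00

# | Opening | Payment | End bal
1 | $1,947.51 | $278.69 | $1,668.82
2 | $1,668.82 | $388.35 | $1,280.47
3 | $1,280.47 | $498.01 | $782.46
4 | $782.46 | $607.67 | $174.79
5 | $174.79 | $174.79 | $0.00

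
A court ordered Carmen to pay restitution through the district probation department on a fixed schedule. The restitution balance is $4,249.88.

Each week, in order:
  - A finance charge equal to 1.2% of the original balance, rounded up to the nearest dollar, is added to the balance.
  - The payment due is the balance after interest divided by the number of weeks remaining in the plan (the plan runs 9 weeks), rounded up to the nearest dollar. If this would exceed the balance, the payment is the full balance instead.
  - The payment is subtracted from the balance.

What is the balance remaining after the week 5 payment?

$2,039.88

Week 1: $4,249.88 +$51.00 interest = $4,300.88; pay $478.00 → $3,822.88
Week 2: $3,822.88 +$51.00 interest = $3,873.88; pay $485.00 → $3,388.88
Week 3: $3,388.88 +$51.00 interest = $3,439.88; pay $492.00 → $2,947.88
Week 4: $2,947.88 +$51.00 interest = $2,998.88; pay $500.00 → $2,498.88
Week 5: $2,498.88 +$51.00 interest = $2,549.88; pay $510.00 → $2,039.88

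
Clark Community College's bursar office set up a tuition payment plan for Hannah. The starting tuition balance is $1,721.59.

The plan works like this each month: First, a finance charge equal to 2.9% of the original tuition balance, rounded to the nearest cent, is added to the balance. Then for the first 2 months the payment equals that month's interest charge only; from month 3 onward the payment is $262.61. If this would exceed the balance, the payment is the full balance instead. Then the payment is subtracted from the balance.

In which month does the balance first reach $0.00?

Month 1: opening $1,721.59; interest $49.93 → $1,771.52; payment $49.93; balance $1,721.59
Month 2: opening $1,721.59; interest $49.93 → $1,771.52; payment $49.93; balance $1,721.59
Month 3: opening $1,721.59; interest $49.93 → $1,771.52; payment $262.61; balance $1,508.91
Month 4: opening $1,508.91; interest $49.93 → $1,558.84; payment $262.61; balance $1,296.23
Month 5: opening $1,296.23; interest $49.93 → $1,346.16; payment $262.61; balance $1,083.55
Month 6: opening $1,083.55; interest $49.93 → $1,133.48; payment $262.61; balance $870.87
Month 7: opening $870.87; interest $49.93 → $920.80; payment $262.61; balance $658.19
Month 8: opening $658.19; interest $49.93 → $708.12; payment $262.61; balance $445.51
Month 9: opening $445.51; interest $49.93 → $495.44; payment $262.61; balance $232.83
Month 10: opening $232.83; interest $49.93 → $282.76; payment $262.61; balance $20.15
Month 11: opening $20.15; interest $49.93 → $70.08; payment $70.08; balance $0.00
Balance reaches $0.00 in month 11.

11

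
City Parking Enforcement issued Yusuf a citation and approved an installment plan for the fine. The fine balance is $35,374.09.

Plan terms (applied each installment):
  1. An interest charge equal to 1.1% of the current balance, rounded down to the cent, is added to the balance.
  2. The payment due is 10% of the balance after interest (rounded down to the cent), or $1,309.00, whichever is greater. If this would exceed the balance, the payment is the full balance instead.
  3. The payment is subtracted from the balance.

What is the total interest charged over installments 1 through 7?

$2,088.64

Installment 1: opening $35,374.09; interest $389.11 → $35,763.20; payment $3,576.32; balance $32,186.88
Installment 2: opening $32,186.88; interest $354.05 → $32,540.93; payment $3,254.09; balance $29,286.84
Installment 3: opening $29,286.84; interest $322.15 → $29,608.99; payment $2,960.89; balance $26,648.10
Installment 4: opening $26,648.10; interest $293.12 → $26,941.22; payment $2,694.12; balance $24,247.10
Installment 5: opening $24,247.10; interest $266.71 → $24,513.81; payment $2,451.38; balance $22,062.43
Installment 6: opening $22,062.43; interest $242.68 → $22,305.11; payment $2,230.51; balance $20,074.60
Installment 7: opening $20,074.60; interest $220.82 → $20,295.42; payment $2,029.54; balance $18,265.88
Total interest: $389.11 + $354.05 + $322.15 + $293.12 + $266.71 + $242.68 + $220.82 = $2,088.64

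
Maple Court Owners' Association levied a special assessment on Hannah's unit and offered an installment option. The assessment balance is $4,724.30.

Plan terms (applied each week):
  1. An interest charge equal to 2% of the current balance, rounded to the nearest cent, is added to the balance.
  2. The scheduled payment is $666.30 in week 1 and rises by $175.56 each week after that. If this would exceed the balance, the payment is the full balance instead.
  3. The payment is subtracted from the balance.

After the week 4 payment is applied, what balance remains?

$1,300.03

# | Opening | Interest | Payment | End bal
1 | $4,724.30 | $94.49 | $666.30 | $4,152.49
2 | $4,152.49 | $83.05 | $841.86 | $3,393.68
3 | $3,393.68 | $67.87 | $1,017.42 | $2,444.13
4 | $2,444.13 | $48.88 | $1,192.98 | $1,300.03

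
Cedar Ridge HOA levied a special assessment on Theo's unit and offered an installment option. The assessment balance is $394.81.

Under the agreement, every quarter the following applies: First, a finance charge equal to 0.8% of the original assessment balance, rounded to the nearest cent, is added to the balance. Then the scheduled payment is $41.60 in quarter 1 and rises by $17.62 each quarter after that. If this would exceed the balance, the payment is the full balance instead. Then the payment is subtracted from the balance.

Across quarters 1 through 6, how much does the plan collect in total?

$413.77

Quarter 1: opening $394.81; interest $3.16 → $397.97; payment $41.60; balance $356.37
Quarter 2: opening $356.37; interest $3.16 → $359.53; payment $59.22; balance $300.31
Quarter 3: opening $300.31; interest $3.16 → $303.47; payment $76.84; balance $226.63
Quarter 4: opening $226.63; interest $3.16 → $229.79; payment $94.46; balance $135.33
Quarter 5: opening $135.33; interest $3.16 → $138.49; payment $112.08; balance $26.41
Quarter 6: opening $26.41; interest $3.16 → $29.57; payment $29.57; balance $0.00
Total paid: $413.77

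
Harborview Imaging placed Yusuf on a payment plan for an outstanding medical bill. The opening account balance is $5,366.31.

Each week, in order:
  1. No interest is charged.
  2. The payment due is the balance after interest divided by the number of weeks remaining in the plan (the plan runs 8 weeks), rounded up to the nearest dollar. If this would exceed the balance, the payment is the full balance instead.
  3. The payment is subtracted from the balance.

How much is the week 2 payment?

Week 1: $5,366.31 − $671.00 → $4,695.31
Week 2: $4,695.31 − $671.00 → $4,024.31

$671.00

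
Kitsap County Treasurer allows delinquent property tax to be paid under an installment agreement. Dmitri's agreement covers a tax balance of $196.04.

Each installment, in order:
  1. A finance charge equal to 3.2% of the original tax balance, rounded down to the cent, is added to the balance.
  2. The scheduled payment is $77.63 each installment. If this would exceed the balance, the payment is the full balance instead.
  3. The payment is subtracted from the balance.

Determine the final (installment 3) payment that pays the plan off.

$59.59

Installment 1: $196.04 +$6.27 interest = $202.31; pay $77.63 → $124.68
Installment 2: $124.68 +$6.27 interest = $130.95; pay $77.63 → $53.32
Installment 3: $53.32 +$6.27 interest = $59.59; pay $59.59 → $0.00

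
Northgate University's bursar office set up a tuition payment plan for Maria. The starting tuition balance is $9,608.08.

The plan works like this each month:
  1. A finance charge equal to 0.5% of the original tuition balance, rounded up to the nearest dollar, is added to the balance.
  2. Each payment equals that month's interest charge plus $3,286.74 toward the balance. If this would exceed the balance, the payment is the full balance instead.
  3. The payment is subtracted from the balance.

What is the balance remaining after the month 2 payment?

Month 1: opening $9,608.08; interest $49.00 → $9,657.08; payment $3,335.74; balance $6,321.34
Month 2: opening $6,321.34; interest $49.00 → $6,370.34; payment $3,335.74; balance $3,034.60

$3,034.60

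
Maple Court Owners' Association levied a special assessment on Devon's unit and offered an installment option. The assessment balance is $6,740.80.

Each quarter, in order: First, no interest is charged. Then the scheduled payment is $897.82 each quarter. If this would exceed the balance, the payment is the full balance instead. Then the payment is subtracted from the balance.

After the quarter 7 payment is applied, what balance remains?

$456.06

Quarter 1: $6,740.80 − $897.82 → $5,842.98
Quarter 2: $5,842.98 − $897.82 → $4,945.16
Quarter 3: $4,945.16 − $897.82 → $4,047.34
Quarter 4: $4,047.34 − $897.82 → $3,149.52
Quarter 5: $3,149.52 − $897.82 → $2,251.70
Quarter 6: $2,251.70 − $897.82 → $1,353.88
Quarter 7: $1,353.88 − $897.82 → $456.06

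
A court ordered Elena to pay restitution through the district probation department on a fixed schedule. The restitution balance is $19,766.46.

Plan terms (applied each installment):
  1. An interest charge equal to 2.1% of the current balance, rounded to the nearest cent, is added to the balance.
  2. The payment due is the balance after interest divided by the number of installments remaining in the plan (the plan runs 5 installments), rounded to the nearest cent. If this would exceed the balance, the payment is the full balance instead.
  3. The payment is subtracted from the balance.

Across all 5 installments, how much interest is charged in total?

$1,280.72

Installment 1: $19,766.46 +$415.10 interest = $20,181.56; pay $4,036.31 → $16,145.25
Installment 2: $16,145.25 +$339.05 interest = $16,484.30; pay $4,121.08 → $12,363.22
Installment 3: $12,363.22 +$259.63 interest = $12,622.85; pay $4,207.62 → $8,415.23
Installment 4: $8,415.23 +$176.72 interest = $8,591.95; pay $4,295.98 → $4,295.97
Installment 5: $4,295.97 +$90.22 interest = $4,386.19; pay $4,386.19 → $0.00
Total interest: $415.10 + $339.05 + $259.63 + $176.72 + $90.22 = $1,280.72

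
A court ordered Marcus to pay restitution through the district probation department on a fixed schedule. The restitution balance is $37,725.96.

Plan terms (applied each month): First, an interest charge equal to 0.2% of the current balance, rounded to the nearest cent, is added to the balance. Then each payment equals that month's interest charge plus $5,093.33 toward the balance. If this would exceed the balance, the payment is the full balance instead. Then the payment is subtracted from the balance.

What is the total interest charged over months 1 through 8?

Month 1: opening $37,725.96; interest $75.45 → $37,801.41; payment $5,168.78; balance $32,632.63
Month 2: opening $32,632.63; interest $65.27 → $32,697.90; payment $5,158.60; balance $27,539.30
Month 3: opening $27,539.30; interest $55.08 → $27,594.38; payment $5,148.41; balance $22,445.97
Month 4: opening $22,445.97; interest $44.89 → $22,490.86; payment $5,138.22; balance $17,352.64
Month 5: opening $17,352.64; interest $34.71 → $17,387.35; payment $5,128.04; balance $12,259.31
Month 6: opening $12,259.31; interest $24.52 → $12,283.83; payment $5,117.85; balance $7,165.98
Month 7: opening $7,165.98; interest $14.33 → $7,180.31; payment $5,107.66; balance $2,072.65
Month 8: opening $2,072.65; interest $4.15 → $2,076.80; payment $2,076.80; balance $0.00
Total interest: $75.45 + $65.27 + $55.08 + $44.89 + $34.71 + $24.52 + $14.33 + $4.15 = $318.40

$318.40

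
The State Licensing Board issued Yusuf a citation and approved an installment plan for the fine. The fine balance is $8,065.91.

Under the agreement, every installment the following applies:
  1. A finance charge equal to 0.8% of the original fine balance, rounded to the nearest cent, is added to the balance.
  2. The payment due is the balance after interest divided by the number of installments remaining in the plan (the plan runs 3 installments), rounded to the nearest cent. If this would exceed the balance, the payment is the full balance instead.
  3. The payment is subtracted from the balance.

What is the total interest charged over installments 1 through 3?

$193.59

Installment 1: $8,065.91 +$64.53 interest = $8,130.44; pay $2,710.15 → $5,420.29
Installment 2: $5,420.29 +$64.53 interest = $5,484.82; pay $2,742.41 → $2,742.41
Installment 3: $2,742.41 +$64.53 interest = $2,806.94; pay $2,806.94 → $0.00
Total interest: $64.53 + $64.53 + $64.53 = $193.59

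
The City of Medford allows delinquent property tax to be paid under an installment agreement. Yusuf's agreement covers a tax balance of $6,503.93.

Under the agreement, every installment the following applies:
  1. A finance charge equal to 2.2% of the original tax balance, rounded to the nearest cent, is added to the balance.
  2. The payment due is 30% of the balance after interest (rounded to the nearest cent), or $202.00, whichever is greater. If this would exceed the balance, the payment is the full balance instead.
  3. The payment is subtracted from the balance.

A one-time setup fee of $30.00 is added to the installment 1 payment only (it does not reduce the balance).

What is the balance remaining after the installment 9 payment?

Installment 1: opening $6,503.93; interest $143.09 → $6,647.02; payment $1,994.11 (+ $30.00 fee); balance $4,652.91
Installment 2: opening $4,652.91; interest $143.09 → $4,796.00; payment $1,438.80; balance $3,357.20
Installment 3: opening $3,357.20; interest $143.09 → $3,500.29; payment $1,050.09; balance $2,450.20
Installment 4: opening $2,450.20; interest $143.09 → $2,593.29; payment $777.99; balance $1,815.30
Installment 5: opening $1,815.30; interest $143.09 → $1,958.39; payment $587.52; balance $1,370.87
Installment 6: opening $1,370.87; interest $143.09 → $1,513.96; payment $454.19; balance $1,059.77
Installment 7: opening $1,059.77; interest $143.09 → $1,202.86; payment $360.86; balance $842.00
Installment 8: opening $842.00; interest $143.09 → $985.09; payment $295.53; balance $689.56
Installment 9: opening $689.56; interest $143.09 → $832.65; payment $249.80; balance $582.85

$582.85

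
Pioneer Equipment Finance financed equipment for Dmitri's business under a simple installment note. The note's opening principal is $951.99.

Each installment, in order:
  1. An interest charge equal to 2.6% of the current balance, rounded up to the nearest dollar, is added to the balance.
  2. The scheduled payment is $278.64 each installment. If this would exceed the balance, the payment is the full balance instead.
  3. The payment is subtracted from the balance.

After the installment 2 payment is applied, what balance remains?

Installment 1: $951.99 +$25.00 interest = $976.99; pay $278.64 → $698.35
Installment 2: $698.35 +$19.00 interest = $717.35; pay $278.64 → $438.71

$438.71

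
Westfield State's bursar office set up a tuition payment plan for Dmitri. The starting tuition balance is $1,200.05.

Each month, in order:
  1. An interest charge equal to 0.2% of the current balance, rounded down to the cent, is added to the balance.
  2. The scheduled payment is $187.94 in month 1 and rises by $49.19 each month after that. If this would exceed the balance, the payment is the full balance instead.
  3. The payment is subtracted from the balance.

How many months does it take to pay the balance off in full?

5

Month 1: opening $1,200.05; interest $2.40 → $1,202.45; payment $187.94; balance $1,014.51
Month 2: opening $1,014.51; interest $2.02 → $1,016.53; payment $237.13; balance $779.40
Month 3: opening $779.40; interest $1.55 → $780.95; payment $286.32; balance $494.63
Month 4: opening $494.63; interest $0.98 → $495.61; payment $335.51; balance $160.10
Month 5: opening $160.10; interest $0.32 → $160.42; payment $160.42; balance $0.00
Balance reaches $0.00 in month 5.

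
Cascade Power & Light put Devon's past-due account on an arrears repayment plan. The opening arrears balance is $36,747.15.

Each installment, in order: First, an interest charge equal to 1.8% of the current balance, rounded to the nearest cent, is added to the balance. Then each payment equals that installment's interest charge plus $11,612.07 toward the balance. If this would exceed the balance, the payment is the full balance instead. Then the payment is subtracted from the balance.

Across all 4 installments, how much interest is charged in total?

$1,391.69

# | Opening | Interest | Payment | End bal
1 | $36,747.15 | $661.45 | $12,273.52 | $25,135.08
2 | $25,135.08 | $452.43 | $12,064.50 | $13,523.01
3 | $13,523.01 | $243.41 | $11,855.48 | $1,910.94
4 | $1,910.94 | $34.40 | $1,945.34 | $0.00
Total interest: $661.45 + $452.43 + $243.41 + $34.40 = $1,391.69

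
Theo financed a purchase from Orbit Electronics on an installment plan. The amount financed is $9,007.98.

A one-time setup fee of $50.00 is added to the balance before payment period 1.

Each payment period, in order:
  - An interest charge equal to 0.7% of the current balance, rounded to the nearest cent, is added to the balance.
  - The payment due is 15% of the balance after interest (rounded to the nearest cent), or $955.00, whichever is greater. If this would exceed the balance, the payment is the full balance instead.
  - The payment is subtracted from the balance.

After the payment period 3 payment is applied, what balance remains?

Payment period 1: opening $9,057.98; interest $63.41 → $9,121.39; payment $1,368.21; balance $7,753.18
Payment period 2: opening $7,753.18; interest $54.27 → $7,807.45; payment $1,171.12; balance $6,636.33
Payment period 3: opening $6,636.33; interest $46.45 → $6,682.78; payment $1,002.42; balance $5,680.36

$5,680.36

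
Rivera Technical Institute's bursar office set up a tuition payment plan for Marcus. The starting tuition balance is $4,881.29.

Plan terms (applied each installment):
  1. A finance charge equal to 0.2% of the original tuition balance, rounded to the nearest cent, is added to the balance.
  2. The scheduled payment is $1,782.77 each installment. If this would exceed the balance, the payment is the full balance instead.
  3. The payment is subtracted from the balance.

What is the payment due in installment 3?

Installment 1: $4,881.29 +$9.76 interest = $4,891.05; pay $1,782.77 → $3,108.28
Installment 2: $3,108.28 +$9.76 interest = $3,118.04; pay $1,782.77 → $1,335.27
Installment 3: $1,335.27 +$9.76 interest = $1,345.03; pay $1,345.03 → $0.00

$1,345.03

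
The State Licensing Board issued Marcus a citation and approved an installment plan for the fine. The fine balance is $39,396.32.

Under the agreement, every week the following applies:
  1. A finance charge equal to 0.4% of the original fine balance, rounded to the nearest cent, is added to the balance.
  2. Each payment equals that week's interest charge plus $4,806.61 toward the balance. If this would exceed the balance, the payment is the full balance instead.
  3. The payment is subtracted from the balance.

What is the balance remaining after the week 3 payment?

# | Opening | Interest | Payment | End bal
1 | $39,396.32 | $157.59 | $4,964.20 | $34,589.71
2 | $34,589.71 | $157.59 | $4,964.20 | $29,783.10
3 | $29,783.10 | $157.59 | $4,964.20 | $24,976.49

$24,976.49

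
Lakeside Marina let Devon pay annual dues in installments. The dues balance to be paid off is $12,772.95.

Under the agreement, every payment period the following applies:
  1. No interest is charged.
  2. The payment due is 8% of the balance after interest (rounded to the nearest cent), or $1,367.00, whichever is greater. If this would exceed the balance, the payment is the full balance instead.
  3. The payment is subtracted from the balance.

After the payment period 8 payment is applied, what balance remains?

Payment period 1: $12,772.95 − $1,367.00 → $11,405.95
Payment period 2: $11,405.95 − $1,367.00 → $10,038.95
Payment period 3: $10,038.95 − $1,367.00 → $8,671.95
Payment period 4: $8,671.95 − $1,367.00 → $7,304.95
Payment period 5: $7,304.95 − $1,367.00 → $5,937.95
Payment period 6: $5,937.95 − $1,367.00 → $4,570.95
Payment period 7: $4,570.95 − $1,367.00 → $3,203.95
Payment period 8: $3,203.95 − $1,367.00 → $1,836.95

$1,836.95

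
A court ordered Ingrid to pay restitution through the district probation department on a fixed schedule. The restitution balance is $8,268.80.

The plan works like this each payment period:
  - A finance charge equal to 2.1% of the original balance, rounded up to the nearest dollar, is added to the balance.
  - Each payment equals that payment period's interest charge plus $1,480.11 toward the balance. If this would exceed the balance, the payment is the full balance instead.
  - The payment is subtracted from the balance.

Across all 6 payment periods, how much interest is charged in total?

Payment period 1: opening $8,268.80; interest $174.00 → $8,442.80; payment $1,654.11; balance $6,788.69
Payment period 2: opening $6,788.69; interest $174.00 → $6,962.69; payment $1,654.11; balance $5,308.58
Payment period 3: opening $5,308.58; interest $174.00 → $5,482.58; payment $1,654.11; balance $3,828.47
Payment period 4: opening $3,828.47; interest $174.00 → $4,002.47; payment $1,654.11; balance $2,348.36
Payment period 5: opening $2,348.36; interest $174.00 → $2,522.36; payment $1,654.11; balance $868.25
Payment period 6: opening $868.25; interest $174.00 → $1,042.25; payment $1,042.25; balance $0.00
Total interest: $174.00 + $174.00 + $174.00 + $174.00 + $174.00 + $174.00 = $1,044.00

$1,044.00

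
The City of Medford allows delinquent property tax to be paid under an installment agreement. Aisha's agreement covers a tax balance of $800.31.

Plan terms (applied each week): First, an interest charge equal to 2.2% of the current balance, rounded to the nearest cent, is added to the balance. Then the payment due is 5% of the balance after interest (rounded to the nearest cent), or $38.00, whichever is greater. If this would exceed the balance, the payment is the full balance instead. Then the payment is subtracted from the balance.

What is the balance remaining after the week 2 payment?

$754.40

# | Opening | Interest | Payment | End bal
1 | $800.31 | $17.61 | $40.90 | $777.02
2 | $777.02 | $17.09 | $39.71 | $754.40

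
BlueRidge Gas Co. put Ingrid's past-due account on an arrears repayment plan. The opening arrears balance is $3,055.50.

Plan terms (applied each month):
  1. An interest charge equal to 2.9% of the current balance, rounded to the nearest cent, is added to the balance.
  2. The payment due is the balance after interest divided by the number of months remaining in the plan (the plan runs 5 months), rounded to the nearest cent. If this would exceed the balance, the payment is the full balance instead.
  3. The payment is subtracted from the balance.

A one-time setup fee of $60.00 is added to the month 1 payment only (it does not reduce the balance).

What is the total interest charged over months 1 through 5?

$276.33

Month 1: $3,055.50 +$88.61 interest = $3,144.11; pay $628.82 (+ $60.00 fee) → $2,515.29
Month 2: $2,515.29 +$72.94 interest = $2,588.23; pay $647.06 → $1,941.17
Month 3: $1,941.17 +$56.29 interest = $1,997.46; pay $665.82 → $1,331.64
Month 4: $1,331.64 +$38.62 interest = $1,370.26; pay $685.13 → $685.13
Month 5: $685.13 +$19.87 interest = $705.00; pay $705.00 → $0.00
Total interest: $88.61 + $72.94 + $56.29 + $38.62 + $19.87 = $276.33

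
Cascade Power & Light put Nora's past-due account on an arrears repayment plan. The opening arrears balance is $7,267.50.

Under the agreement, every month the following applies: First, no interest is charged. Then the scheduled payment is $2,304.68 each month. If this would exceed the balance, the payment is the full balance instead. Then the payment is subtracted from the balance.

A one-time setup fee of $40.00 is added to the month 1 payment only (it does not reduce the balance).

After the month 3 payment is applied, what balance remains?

# | Opening | Payment | Fee | End bal
1 | $7,267.50 | $2,304.68 | $40.00 | $4,962.82
2 | $4,962.82 | $2,304.68 | — | $2,658.14
3 | $2,658.14 | $2,304.68 | — | $353.46

$353.46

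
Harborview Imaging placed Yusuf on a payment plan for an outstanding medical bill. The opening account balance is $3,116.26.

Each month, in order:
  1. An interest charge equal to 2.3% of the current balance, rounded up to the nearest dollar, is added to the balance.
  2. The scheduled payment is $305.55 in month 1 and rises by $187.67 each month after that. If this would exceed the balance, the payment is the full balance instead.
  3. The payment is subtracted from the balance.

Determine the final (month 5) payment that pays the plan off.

Month 1: opening $3,116.26; interest $72.00 → $3,188.26; payment $305.55; balance $2,882.71
Month 2: opening $2,882.71; interest $67.00 → $2,949.71; payment $493.22; balance $2,456.49
Month 3: opening $2,456.49; interest $57.00 → $2,513.49; payment $680.89; balance $1,832.60
Month 4: opening $1,832.60; interest $43.00 → $1,875.60; payment $868.56; balance $1,007.04
Month 5: opening $1,007.04; interest $24.00 → $1,031.04; payment $1,031.04; balance $0.00

$1,031.04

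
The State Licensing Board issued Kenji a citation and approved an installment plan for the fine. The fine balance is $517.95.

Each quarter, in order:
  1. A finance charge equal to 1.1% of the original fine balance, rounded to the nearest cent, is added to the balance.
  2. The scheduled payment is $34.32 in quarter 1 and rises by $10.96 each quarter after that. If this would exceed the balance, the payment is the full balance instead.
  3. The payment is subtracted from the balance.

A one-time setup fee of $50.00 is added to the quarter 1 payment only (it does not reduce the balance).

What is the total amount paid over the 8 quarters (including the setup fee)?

# | Opening | Interest | Payment | Fee | End bal
1 | $517.95 | $5.70 | $34.32 | $50.00 | $489.33
2 | $489.33 | $5.70 | $45.28 | — | $449.75
3 | $449.75 | $5.70 | $56.24 | — | $399.21
4 | $399.21 | $5.70 | $67.20 | — | $337.71
5 | $337.71 | $5.70 | $78.16 | — | $265.25
6 | $265.25 | $5.70 | $89.12 | — | $181.83
7 | $181.83 | $5.70 | $100.08 | — | $87.45
8 | $87.45 | $5.70 | $93.15 | — | $0.00
Total paid: $613.55

$613.55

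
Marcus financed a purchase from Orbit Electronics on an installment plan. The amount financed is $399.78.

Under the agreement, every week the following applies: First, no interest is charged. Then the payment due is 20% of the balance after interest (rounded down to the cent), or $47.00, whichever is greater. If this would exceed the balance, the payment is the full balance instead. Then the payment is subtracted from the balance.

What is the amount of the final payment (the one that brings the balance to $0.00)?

Week 1: $399.78 − $79.95 → $319.83
Week 2: $319.83 − $63.96 → $255.87
Week 3: $255.87 − $51.17 → $204.70
Week 4: $204.70 − $47.00 → $157.70
Week 5: $157.70 − $47.00 → $110.70
Week 6: $110.70 − $47.00 → $63.70
Week 7: $63.70 − $47.00 → $16.70
Week 8: $16.70 − $16.70 → $0.00

$16.70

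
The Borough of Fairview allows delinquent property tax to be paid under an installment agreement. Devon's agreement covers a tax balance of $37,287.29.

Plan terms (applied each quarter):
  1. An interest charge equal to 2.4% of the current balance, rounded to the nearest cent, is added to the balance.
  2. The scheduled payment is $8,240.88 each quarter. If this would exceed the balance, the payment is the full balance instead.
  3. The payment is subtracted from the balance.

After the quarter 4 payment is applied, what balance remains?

$6,828.50

Quarter 1: opening $37,287.29; interest $894.89 → $38,182.18; payment $8,240.88; balance $29,941.30
Quarter 2: opening $29,941.30; interest $718.59 → $30,659.89; payment $8,240.88; balance $22,419.01
Quarter 3: opening $22,419.01; interest $538.06 → $22,957.07; payment $8,240.88; balance $14,716.19
Quarter 4: opening $14,716.19; interest $353.19 → $15,069.38; payment $8,240.88; balance $6,828.50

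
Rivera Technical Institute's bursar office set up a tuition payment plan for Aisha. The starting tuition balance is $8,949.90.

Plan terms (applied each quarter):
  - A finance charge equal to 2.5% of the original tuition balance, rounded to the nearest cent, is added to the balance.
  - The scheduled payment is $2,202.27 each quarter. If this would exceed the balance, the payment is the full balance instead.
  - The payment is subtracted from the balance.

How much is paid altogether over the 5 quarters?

$10,068.65

Quarter 1: $8,949.90 +$223.75 interest = $9,173.65; pay $2,202.27 → $6,971.38
Quarter 2: $6,971.38 +$223.75 interest = $7,195.13; pay $2,202.27 → $4,992.86
Quarter 3: $4,992.86 +$223.75 interest = $5,216.61; pay $2,202.27 → $3,014.34
Quarter 4: $3,014.34 +$223.75 interest = $3,238.09; pay $2,202.27 → $1,035.82
Quarter 5: $1,035.82 +$223.75 interest = $1,259.57; pay $1,259.57 → $0.00
Total paid: $10,068.65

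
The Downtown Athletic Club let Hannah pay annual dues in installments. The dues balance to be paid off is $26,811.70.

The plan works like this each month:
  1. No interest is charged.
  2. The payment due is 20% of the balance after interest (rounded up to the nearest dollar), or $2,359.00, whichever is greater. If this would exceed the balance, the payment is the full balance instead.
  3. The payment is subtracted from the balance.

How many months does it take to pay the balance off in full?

9

Month 1: opening $26,811.70; payment $5,363.00; balance $21,448.70
Month 2: opening $21,448.70; payment $4,290.00; balance $17,158.70
Month 3: opening $17,158.70; payment $3,432.00; balance $13,726.70
Month 4: opening $13,726.70; payment $2,746.00; balance $10,980.70
Month 5: opening $10,980.70; payment $2,359.00; balance $8,621.70
Month 6: opening $8,621.70; payment $2,359.00; balance $6,262.70
Month 7: opening $6,262.70; payment $2,359.00; balance $3,903.70
Month 8: opening $3,903.70; payment $2,359.00; balance $1,544.70
Month 9: opening $1,544.70; payment $1,544.70; balance $0.00
Balance reaches $0.00 in month 9.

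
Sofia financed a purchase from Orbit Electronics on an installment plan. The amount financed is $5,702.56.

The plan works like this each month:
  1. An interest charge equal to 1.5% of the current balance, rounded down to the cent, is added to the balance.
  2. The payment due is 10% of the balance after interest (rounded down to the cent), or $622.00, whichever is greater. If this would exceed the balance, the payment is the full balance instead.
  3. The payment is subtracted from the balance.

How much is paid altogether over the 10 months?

Month 1: opening $5,702.56; interest $85.53 → $5,788.09; payment $622.00; balance $5,166.09
Month 2: opening $5,166.09; interest $77.49 → $5,243.58; payment $622.00; balance $4,621.58
Month 3: opening $4,621.58; interest $69.32 → $4,690.90; payment $622.00; balance $4,068.90
Month 4: opening $4,068.90; interest $61.03 → $4,129.93; payment $622.00; balance $3,507.93
Month 5: opening $3,507.93; interest $52.61 → $3,560.54; payment $622.00; balance $2,938.54
Month 6: opening $2,938.54; interest $44.07 → $2,982.61; payment $622.00; balance $2,360.61
Month 7: opening $2,360.61; interest $35.40 → $2,396.01; payment $622.00; balance $1,774.01
Month 8: opening $1,774.01; interest $26.61 → $1,800.62; payment $622.00; balance $1,178.62
Month 9: opening $1,178.62; interest $17.67 → $1,196.29; payment $622.00; balance $574.29
Month 10: opening $574.29; interest $8.61 → $582.90; payment $582.90; balance $0.00
Total paid: $6,180.90

$6,180.90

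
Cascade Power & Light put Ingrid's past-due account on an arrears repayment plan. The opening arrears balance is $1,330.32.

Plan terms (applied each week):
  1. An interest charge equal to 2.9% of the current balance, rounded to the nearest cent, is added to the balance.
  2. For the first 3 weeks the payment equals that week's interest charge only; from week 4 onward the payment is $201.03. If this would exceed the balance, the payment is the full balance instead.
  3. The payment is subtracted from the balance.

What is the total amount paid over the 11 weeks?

Week 1: opening $1,330.32; interest $38.58 → $1,368.90; payment $38.58; balance $1,330.32
Week 2: opening $1,330.32; interest $38.58 → $1,368.90; payment $38.58; balance $1,330.32
Week 3: opening $1,330.32; interest $38.58 → $1,368.90; payment $38.58; balance $1,330.32
Week 4: opening $1,330.32; interest $38.58 → $1,368.90; payment $201.03; balance $1,167.87
Week 5: opening $1,167.87; interest $33.87 → $1,201.74; payment $201.03; balance $1,000.71
Week 6: opening $1,000.71; interest $29.02 → $1,029.73; payment $201.03; balance $828.70
Week 7: opening $828.70; interest $24.03 → $852.73; payment $201.03; balance $651.70
Week 8: opening $651.70; interest $18.90 → $670.60; payment $201.03; balance $469.57
Week 9: opening $469.57; interest $13.62 → $483.19; payment $201.03; balance $282.16
Week 10: opening $282.16; interest $8.18 → $290.34; payment $201.03; balance $89.31
Week 11: opening $89.31; interest $2.59 → $91.90; payment $91.90; balance $0.00
Total paid: $1,614.85

$1,614.85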